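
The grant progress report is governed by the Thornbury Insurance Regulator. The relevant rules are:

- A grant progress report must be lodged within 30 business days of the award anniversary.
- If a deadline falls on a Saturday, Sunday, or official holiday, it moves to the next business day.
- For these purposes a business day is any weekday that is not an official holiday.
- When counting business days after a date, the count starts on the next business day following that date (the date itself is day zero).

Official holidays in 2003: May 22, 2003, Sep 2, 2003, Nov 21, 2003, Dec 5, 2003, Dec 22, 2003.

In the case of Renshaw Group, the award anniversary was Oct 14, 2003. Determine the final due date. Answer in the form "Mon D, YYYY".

Nov 26, 2003

Starting the day after Oct 14, 2003 and counting 30 business days lands on Nov 26, 2003.
Nov 26, 2003 falls on a Wednesday, which is a business day, so no adjustment is needed.
So the filing is due Nov 26, 2003.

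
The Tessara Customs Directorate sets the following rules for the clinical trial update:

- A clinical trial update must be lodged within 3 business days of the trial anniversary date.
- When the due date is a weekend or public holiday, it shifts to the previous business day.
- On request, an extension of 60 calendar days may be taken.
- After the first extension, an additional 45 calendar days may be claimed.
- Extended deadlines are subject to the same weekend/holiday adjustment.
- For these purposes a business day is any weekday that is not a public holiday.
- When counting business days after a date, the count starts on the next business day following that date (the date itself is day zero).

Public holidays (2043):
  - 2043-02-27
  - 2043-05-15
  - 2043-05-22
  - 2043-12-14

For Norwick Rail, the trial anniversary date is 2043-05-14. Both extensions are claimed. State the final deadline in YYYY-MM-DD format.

2043-08-31

Counting 3 business days after 2043-05-14 (skipping weekends and listed holidays) reaches 2043-05-20.
2043-05-20 falls on a Wednesday, which is a business day, so no adjustment is needed.
The 60-calendar-day extension moves the deadline from 2043-05-20 to 2043-07-19.
2043-07-19 falls on a Sunday. Rolling to the preceding business day gives 2043-07-17, a Friday.
Applying the 45-calendar-day extension: 2043-07-17 + 45 days = 2043-08-31.
2043-08-31 falls on a Monday, which is a business day, so no adjustment is needed.
Final deadline: 2043-08-31.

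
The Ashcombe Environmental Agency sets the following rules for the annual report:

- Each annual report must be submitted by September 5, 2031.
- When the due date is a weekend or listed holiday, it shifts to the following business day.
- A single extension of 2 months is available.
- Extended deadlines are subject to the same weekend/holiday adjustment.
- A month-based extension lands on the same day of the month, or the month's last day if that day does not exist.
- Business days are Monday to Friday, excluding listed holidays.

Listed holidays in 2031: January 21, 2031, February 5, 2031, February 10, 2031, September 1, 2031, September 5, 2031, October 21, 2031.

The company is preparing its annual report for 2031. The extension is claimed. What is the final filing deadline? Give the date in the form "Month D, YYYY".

November 10, 2031

The statutory due date is September 5, 2031.
Because September 5, 2031 is a listed holiday, the deadline becomes September 8, 2031 (Monday).
The 2 months extension carries September 8, 2031 to November 8, 2031.
November 8, 2031 is a Saturday, so it moves to the next business day, November 10, 2031 (Monday).
So the filing is due November 10, 2031.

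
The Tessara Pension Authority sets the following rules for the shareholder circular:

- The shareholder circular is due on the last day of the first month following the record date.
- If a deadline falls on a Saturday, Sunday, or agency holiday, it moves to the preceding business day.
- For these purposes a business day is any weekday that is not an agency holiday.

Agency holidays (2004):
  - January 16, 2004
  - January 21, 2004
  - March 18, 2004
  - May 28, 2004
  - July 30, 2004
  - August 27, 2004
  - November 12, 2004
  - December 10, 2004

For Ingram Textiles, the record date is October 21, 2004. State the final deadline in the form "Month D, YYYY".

November 30, 2004

The first month after October 21, 2004 is November 2004, whose last day is November 30, 2004.
November 30, 2004 (Tuesday) is already a business day.
Final deadline: November 30, 2004.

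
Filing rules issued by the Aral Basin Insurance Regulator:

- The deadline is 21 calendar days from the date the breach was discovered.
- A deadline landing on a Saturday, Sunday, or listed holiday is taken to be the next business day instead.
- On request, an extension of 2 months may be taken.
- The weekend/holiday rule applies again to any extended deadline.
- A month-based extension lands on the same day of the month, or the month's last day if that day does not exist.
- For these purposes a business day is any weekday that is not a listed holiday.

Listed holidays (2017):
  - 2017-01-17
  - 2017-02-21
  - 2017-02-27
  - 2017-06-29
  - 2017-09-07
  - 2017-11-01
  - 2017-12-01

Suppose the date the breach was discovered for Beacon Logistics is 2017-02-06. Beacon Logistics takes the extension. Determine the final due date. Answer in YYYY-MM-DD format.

2017-04-28

Trigger date 2017-02-06 + 21 calendar days = 2017-02-27.
2017-02-27 falls on a listed holiday. Rolling to the next business day gives 2017-02-28, a Tuesday.
The 2 months extension carries 2017-02-28 to 2017-04-28.
2017-04-28 falls on a Friday, which is a business day, so no adjustment is needed.
Final deadline: 2017-04-28.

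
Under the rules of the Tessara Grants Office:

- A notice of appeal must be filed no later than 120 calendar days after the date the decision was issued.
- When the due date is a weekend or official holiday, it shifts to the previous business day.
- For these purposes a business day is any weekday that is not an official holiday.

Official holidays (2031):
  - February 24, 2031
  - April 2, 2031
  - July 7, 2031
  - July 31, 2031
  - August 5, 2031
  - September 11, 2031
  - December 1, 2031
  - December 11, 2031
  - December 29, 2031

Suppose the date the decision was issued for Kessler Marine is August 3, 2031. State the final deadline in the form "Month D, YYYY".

November 28, 2031

Trigger date August 3, 2031 + 120 calendar days = December 1, 2031.
December 1, 2031 is a listed holiday, so it moves to the preceding business day, November 28, 2031 (Friday).
Deadline: November 28, 2031.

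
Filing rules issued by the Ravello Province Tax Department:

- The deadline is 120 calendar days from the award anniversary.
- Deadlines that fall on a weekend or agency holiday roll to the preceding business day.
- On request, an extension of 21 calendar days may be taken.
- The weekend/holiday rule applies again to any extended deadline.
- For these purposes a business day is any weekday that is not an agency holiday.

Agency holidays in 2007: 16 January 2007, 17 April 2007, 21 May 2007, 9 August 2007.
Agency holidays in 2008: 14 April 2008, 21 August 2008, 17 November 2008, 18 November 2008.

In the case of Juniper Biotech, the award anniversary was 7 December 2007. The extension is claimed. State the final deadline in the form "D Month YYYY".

25 April 2008

Trigger date 7 December 2007 + 120 calendar days = 5 April 2008.
5 April 2008 is a Saturday, so it moves to the preceding business day, 4 April 2008 (Friday).
Add the 21 calendar-day extension to 4 April 2008: 25 April 2008.
25 April 2008 falls on a Friday, which is a business day, so no adjustment is needed.
Deadline: 25 April 2008.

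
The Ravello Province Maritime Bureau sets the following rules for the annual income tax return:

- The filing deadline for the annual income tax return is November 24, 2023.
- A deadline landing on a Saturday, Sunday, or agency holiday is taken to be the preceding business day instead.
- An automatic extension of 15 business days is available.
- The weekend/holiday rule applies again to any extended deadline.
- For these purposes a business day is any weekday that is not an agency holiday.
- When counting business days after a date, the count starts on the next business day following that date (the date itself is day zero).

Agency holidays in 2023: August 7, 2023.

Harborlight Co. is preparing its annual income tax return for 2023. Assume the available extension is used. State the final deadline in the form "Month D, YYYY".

December 15, 2023

The stated deadline is November 24, 2023.
November 24, 2023 is a Friday and not a listed holiday, so it stands.
The 15-business-day extension runs from November 24, 2023 to December 15, 2023.
December 15, 2023 falls on a Friday, which is a business day, so no adjustment is needed.
Deadline: December 15, 2023.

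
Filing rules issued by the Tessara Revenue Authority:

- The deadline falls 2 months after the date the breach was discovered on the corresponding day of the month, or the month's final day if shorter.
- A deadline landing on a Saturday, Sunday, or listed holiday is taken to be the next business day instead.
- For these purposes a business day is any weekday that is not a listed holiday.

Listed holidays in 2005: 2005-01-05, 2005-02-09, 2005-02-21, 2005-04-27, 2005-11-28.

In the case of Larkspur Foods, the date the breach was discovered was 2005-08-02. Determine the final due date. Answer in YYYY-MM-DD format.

Moving 2 months forward from 2005-08-02 on the corresponding day gives 2005-10-02.
2005-10-02 is a Sunday; the next business day is 2005-10-03 (Monday).
So the filing is due 2005-10-03.

2005-10-03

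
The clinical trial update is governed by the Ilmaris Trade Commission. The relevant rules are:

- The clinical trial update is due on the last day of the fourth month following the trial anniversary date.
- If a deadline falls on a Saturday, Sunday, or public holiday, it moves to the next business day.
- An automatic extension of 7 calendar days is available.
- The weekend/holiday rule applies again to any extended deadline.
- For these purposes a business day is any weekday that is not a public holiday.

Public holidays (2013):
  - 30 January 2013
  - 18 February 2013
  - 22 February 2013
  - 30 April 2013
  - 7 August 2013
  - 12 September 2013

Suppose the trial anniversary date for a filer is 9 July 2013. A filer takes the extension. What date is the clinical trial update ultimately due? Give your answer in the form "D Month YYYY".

9 December 2013

The fourth month after 9 July 2013 is November 2013, whose last day is 30 November 2013.
30 November 2013 is a Saturday; the next business day is 2 December 2013 (Monday).
Add the 7 calendar-day extension to 2 December 2013: 9 December 2013.
9 December 2013 falls on a Monday, which is a business day, so no adjustment is needed.
Deadline: 9 December 2013.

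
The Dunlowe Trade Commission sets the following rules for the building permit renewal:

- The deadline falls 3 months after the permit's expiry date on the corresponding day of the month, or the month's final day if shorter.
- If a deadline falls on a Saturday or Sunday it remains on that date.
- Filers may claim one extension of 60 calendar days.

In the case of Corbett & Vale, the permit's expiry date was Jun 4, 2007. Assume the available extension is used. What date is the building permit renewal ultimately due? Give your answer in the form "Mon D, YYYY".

Nov 3, 2007

3 months from Jun 4, 2007 is Sep 4, 2007.
Sep 4, 2007 falls on a Tuesday. The rules make no weekend/holiday allowance, so it remains Sep 4, 2007.
With the 60-day extension, Sep 4, 2007 becomes Nov 3, 2007.
Nov 3, 2007 is a Saturday; no weekend or holiday adjustment applies.
Final deadline: Nov 3, 2007.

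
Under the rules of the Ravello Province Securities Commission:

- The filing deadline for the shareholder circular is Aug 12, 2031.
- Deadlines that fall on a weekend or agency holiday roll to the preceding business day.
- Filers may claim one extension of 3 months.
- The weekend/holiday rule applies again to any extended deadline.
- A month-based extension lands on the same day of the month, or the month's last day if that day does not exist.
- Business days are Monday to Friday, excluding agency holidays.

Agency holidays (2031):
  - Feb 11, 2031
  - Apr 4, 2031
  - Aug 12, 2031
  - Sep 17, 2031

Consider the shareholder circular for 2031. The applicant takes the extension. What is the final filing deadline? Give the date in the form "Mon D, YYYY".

The stated deadline is Aug 12, 2031.
Aug 12, 2031 falls on a listed holiday. Rolling to the preceding business day gives Aug 11, 2031, a Monday.
Add 3 months to Aug 11, 2031: Nov 11, 2031.
Nov 11, 2031 is a Tuesday and not a listed holiday, so it stands.
So the filing is due Nov 11, 2031.

Nov 11, 2031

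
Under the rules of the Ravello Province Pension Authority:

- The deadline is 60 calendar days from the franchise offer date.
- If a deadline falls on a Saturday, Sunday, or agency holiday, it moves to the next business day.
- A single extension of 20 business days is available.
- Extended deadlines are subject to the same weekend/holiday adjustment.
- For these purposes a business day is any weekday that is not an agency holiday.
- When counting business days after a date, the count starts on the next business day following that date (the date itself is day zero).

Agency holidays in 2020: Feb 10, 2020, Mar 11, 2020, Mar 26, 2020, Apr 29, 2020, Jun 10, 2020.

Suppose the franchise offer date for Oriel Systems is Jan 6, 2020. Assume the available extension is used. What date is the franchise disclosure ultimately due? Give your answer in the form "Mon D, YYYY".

Adding 60 calendar days to Jan 6, 2020 gives Mar 6, 2020.
Mar 6, 2020 is a Friday and not a listed holiday, so it stands.
The 20-business-day extension runs from Mar 6, 2020 to Apr 7, 2020.
Apr 7, 2020 falls on a Tuesday, which is a business day, so no adjustment is needed.
The final due date is Apr 7, 2020.

Apr 7, 2020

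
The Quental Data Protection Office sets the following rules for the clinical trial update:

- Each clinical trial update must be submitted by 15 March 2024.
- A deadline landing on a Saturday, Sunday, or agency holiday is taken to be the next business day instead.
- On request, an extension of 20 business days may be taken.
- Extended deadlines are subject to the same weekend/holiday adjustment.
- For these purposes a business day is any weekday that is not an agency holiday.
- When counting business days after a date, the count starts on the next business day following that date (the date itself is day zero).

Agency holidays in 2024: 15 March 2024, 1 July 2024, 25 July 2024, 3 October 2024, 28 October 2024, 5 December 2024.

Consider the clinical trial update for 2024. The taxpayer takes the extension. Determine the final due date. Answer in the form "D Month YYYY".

Start from the fixed due date, 15 March 2024.
Because 15 March 2024 is a listed holiday, the deadline becomes 18 March 2024 (Monday).
Applying the 20-business-day extension: 20 business days after 18 March 2024 is 15 April 2024.
15 April 2024 falls on a Monday, which is a business day, so no adjustment is needed.
So the filing is due 15 April 2024.

15 April 2024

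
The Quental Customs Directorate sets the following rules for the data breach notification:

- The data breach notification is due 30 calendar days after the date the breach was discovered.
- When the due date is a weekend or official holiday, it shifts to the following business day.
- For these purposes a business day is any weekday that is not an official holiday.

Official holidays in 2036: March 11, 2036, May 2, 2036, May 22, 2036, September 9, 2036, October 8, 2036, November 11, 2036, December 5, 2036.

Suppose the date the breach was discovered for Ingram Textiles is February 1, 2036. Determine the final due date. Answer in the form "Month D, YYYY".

From February 1, 2036, 30 calendar days later is March 2, 2036.
March 2, 2036 is a Sunday; the next business day is March 3, 2036 (Monday).
So the filing is due March 3, 2036.

March 3, 2036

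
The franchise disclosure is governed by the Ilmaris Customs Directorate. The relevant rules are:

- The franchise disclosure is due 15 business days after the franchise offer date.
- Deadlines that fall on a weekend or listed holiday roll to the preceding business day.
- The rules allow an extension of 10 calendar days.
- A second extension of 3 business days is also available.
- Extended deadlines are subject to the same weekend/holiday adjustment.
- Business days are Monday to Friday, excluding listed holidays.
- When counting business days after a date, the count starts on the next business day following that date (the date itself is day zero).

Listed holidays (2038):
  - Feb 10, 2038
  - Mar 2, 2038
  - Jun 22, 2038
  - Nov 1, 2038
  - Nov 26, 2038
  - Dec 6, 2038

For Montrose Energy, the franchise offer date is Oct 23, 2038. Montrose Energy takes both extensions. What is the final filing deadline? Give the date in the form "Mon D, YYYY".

Dec 1, 2038

Counting 15 business days after Oct 23, 2038 (skipping weekends and listed holidays) reaches Nov 15, 2038.
Nov 15, 2038 falls on a Monday, which is a business day, so no adjustment is needed.
The 10-calendar-day extension moves the deadline from Nov 15, 2038 to Nov 25, 2038.
Nov 25, 2038 is a Thursday and not a listed holiday, so it stands.
Applying the 3-business-day extension: 3 business days after Nov 25, 2038 is Dec 1, 2038.
Dec 1, 2038 falls on a Wednesday, which is a business day, so no adjustment is needed.
The final due date is Dec 1, 2038.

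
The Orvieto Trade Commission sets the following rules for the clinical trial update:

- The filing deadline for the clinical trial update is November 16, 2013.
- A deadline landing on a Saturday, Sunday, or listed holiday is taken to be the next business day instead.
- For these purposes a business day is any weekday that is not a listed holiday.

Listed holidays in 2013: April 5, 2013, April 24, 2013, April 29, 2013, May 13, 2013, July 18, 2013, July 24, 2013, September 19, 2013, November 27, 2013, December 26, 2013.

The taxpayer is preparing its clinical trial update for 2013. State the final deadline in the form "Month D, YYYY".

November 18, 2013

The statutory due date is November 16, 2013.
Because November 16, 2013 is a Saturday, the deadline becomes November 18, 2013 (Monday).
Deadline: November 18, 2013.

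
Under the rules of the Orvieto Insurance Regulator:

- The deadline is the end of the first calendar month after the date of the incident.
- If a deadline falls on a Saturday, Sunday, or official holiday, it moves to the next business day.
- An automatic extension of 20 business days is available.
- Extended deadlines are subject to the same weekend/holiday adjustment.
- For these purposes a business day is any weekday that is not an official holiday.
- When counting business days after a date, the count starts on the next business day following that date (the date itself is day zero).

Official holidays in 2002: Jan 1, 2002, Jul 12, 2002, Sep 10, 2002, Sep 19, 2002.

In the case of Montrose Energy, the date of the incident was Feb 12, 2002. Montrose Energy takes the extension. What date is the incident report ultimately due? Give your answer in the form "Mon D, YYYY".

Apr 29, 2002

1 month after Feb 12, 2002 is March 2002; that month ends on Mar 31, 2002.
Mar 31, 2002 is a Sunday, so it moves to the next business day, Apr 1, 2002 (Monday).
The 20-business-day extension runs from Apr 1, 2002 to Apr 29, 2002.
Apr 29, 2002 falls on a Monday, which is a business day, so no adjustment is needed.
Deadline: Apr 29, 2002.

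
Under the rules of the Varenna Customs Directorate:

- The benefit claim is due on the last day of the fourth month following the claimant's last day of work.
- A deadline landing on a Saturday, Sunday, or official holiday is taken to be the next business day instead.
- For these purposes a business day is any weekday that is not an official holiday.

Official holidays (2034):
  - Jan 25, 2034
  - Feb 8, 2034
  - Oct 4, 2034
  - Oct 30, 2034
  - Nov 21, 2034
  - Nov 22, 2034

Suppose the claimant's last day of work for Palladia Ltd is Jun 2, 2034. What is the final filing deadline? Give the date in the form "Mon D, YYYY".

The fourth month after Jun 2, 2034 is October 2034, whose last day is Oct 31, 2034.
Since Oct 31, 2034 is a Tuesday and not a holiday, the date is unchanged.
So the filing is due Oct 31, 2034.

Oct 31, 2034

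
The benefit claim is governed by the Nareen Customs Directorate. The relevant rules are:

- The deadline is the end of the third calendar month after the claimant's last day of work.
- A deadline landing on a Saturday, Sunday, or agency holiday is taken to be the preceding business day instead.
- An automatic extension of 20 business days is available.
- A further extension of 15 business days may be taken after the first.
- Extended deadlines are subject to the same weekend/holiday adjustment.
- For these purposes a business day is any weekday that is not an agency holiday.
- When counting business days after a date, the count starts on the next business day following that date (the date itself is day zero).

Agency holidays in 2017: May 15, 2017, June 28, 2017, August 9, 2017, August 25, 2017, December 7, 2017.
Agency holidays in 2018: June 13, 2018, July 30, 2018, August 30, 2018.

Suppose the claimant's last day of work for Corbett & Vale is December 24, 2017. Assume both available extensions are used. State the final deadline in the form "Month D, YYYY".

3 months after December 24, 2017 falls in March 2018; the last day of that month is March 31, 2018.
Because March 31, 2018 is a Saturday, the deadline becomes March 30, 2018 (Friday).
Applying the 20-business-day extension: 20 business days after March 30, 2018 is April 27, 2018.
April 27, 2018 falls on a Friday, which is a business day, so no adjustment is needed.
Applying the 15-business-day extension: 15 business days after April 27, 2018 is May 18, 2018.
May 18, 2018 is a Friday and not a listed holiday, so it stands.
The final due date is May 18, 2018.

May 18, 2018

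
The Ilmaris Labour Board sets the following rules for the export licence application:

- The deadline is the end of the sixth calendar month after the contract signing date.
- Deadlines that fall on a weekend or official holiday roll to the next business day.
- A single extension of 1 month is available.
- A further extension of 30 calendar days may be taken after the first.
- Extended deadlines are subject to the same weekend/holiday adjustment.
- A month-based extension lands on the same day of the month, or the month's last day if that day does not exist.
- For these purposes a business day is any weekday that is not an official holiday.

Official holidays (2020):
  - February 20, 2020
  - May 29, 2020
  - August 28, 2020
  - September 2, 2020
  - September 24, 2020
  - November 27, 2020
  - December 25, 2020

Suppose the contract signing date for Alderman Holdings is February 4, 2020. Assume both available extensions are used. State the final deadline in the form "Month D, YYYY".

October 30, 2020

6 months after February 4, 2020 is August 2020; that month ends on August 31, 2020.
August 31, 2020 is a Monday and not a listed holiday, so it stands.
The 1 month extension carries August 31, 2020 to September 30, 2020 (day 31 does not exist in September, so the month's last day is used).
September 30, 2020 falls on a Wednesday, which is a business day, so no adjustment is needed.
The 30-calendar-day extension moves the deadline from September 30, 2020 to October 30, 2020.
Since October 30, 2020 is a Friday and not a holiday, the date is unchanged.
So the filing is due October 30, 2020.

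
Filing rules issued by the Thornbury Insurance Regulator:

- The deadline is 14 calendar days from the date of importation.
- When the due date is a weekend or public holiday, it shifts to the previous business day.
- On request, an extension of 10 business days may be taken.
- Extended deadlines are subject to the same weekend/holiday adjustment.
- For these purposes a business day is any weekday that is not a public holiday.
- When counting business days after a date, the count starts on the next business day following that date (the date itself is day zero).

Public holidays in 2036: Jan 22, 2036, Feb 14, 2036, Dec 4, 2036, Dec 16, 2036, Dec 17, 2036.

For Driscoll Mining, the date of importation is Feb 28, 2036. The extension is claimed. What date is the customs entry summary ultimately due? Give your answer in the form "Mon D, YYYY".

Trigger date Feb 28, 2036 + 14 calendar days = Mar 13, 2036.
Mar 13, 2036 falls on a Thursday, which is a business day, so no adjustment is needed.
The 10-business-day extension runs from Mar 13, 2036 to Mar 27, 2036.
Since Mar 27, 2036 is a Thursday and not a holiday, the date is unchanged.
The final due date is Mar 27, 2036.

Mar 27, 2036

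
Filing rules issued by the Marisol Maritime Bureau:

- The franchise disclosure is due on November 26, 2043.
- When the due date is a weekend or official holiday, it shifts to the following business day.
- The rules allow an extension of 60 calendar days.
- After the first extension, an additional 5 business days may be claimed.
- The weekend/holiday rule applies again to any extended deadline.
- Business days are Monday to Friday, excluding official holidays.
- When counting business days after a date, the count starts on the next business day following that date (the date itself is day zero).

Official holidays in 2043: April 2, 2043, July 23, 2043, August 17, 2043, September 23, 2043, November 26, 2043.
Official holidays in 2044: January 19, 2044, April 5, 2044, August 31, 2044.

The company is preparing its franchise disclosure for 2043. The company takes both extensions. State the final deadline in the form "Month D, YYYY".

February 2, 2044

The stated deadline is November 26, 2043.
Because November 26, 2043 is a listed holiday, the deadline becomes November 27, 2043 (Friday).
The 60-calendar-day extension moves the deadline from November 27, 2043 to January 26, 2044.
Since January 26, 2044 is a Tuesday and not a holiday, the date is unchanged.
Applying the 5-business-day extension: 5 business days after January 26, 2044 is February 2, 2044.
February 2, 2044 falls on a Tuesday, which is a business day, so no adjustment is needed.
Final deadline: February 2, 2044.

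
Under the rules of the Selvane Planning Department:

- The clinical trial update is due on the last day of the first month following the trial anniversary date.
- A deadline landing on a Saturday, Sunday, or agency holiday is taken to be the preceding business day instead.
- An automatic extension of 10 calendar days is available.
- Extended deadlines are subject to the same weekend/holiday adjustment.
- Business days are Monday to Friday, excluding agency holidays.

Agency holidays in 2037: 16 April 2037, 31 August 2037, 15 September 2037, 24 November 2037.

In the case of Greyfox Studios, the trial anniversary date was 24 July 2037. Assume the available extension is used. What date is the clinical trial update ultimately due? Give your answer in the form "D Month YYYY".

The first month after 24 July 2037 is August 2037, whose last day is 31 August 2037.
31 August 2037 is a listed holiday; the preceding business day is 28 August 2037 (Friday).
Applying the 10-calendar-day extension: 28 August 2037 + 10 days = 7 September 2037.
Since 7 September 2037 is a Monday and not a holiday, the date is unchanged.
Final deadline: 7 September 2037.

7 September 2037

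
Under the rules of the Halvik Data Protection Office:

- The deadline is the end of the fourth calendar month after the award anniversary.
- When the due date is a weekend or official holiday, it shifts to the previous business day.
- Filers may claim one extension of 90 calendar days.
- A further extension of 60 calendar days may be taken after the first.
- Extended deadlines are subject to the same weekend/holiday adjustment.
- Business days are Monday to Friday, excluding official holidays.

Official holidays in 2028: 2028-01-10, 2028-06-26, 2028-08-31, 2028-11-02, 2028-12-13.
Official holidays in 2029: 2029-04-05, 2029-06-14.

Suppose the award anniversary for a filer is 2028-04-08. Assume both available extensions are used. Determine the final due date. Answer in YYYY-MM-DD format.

4 months after 2028-04-08 falls in August 2028; the last day of that month is 2028-08-31.
2028-08-31 is a listed holiday; the preceding business day is 2028-08-30 (Wednesday).
With the 90-day extension, 2028-08-30 becomes 2028-11-28.
2028-11-28 (Tuesday) is already a business day.
The 60-calendar-day extension moves the deadline from 2028-11-28 to 2029-01-27.
2029-01-27 is a Saturday, so it moves to the preceding business day, 2029-01-26 (Friday).
Deadline: 2029-01-26.

2029-01-26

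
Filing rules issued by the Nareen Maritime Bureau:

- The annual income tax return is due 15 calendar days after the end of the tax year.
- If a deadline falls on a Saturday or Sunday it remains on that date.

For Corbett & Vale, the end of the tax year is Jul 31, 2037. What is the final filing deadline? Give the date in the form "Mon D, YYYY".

Aug 15, 2037

15 calendar days after Jul 31, 2037 is Aug 15, 2037.
Aug 15, 2037 is a Saturday; no weekend or holiday adjustment applies.
Deadline: Aug 15, 2037.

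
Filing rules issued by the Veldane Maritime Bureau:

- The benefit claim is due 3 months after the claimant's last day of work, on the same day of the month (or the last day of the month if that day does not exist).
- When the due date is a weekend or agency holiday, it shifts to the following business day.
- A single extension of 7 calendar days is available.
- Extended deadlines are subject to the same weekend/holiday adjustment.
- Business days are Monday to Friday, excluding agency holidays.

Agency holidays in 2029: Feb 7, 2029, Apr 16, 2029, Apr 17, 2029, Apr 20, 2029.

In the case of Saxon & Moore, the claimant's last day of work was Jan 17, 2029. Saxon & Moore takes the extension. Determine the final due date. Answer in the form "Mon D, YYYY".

3 months from Jan 17, 2029 is Apr 17, 2029.
Because Apr 17, 2029 is a listed holiday, the deadline becomes Apr 18, 2029 (Wednesday).
Add the 7 calendar-day extension to Apr 18, 2029: Apr 25, 2029.
Apr 25, 2029 falls on a Wednesday, which is a business day, so no adjustment is needed.
So the filing is due Apr 25, 2029.

Apr 25, 2029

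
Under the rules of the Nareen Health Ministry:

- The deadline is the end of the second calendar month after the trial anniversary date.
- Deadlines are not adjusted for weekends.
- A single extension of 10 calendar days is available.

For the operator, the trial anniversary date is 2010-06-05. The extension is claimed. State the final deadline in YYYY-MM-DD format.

2010-09-10

2 months after 2010-06-05 is August 2010; that month ends on 2010-08-31.
2010-08-31 falls on a Tuesday. The rules make no weekend/holiday allowance, so it remains 2010-08-31.
Applying the 10-calendar-day extension: 2010-08-31 + 10 days = 2010-09-10.
2010-09-10 is a Friday; no weekend or holiday adjustment applies.
So the filing is due 2010-09-10.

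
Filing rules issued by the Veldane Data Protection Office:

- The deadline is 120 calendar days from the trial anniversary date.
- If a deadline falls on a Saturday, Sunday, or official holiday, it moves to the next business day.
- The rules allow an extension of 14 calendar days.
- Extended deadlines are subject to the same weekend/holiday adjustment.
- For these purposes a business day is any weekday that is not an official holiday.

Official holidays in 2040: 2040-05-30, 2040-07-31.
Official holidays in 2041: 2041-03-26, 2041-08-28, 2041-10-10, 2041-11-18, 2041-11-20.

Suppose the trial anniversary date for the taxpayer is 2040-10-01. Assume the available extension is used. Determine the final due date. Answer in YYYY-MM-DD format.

2041-02-12

Trigger date 2040-10-01 + 120 calendar days = 2041-01-29.
2041-01-29 is a Tuesday and not a listed holiday, so it stands.
Applying the 14-calendar-day extension: 2041-01-29 + 14 days = 2041-02-12.
2041-02-12 is a Tuesday and not a listed holiday, so it stands.
So the filing is due 2041-02-12.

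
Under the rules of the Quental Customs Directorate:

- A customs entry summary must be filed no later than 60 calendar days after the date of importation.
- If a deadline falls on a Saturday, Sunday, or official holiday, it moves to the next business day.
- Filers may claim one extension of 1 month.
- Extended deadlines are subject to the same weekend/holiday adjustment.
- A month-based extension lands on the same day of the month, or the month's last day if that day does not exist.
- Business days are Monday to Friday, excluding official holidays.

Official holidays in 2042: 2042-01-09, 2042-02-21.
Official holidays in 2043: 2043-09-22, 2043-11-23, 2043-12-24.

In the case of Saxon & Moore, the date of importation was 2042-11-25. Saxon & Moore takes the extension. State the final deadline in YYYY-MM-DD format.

Adding 60 calendar days to 2042-11-25 gives 2043-01-24.
Because 2043-01-24 is a Saturday, the deadline becomes 2043-01-26 (Monday).
Add 1 month to 2043-01-26: 2043-02-26.
2043-02-26 is a Thursday and not a listed holiday, so it stands.
The final due date is 2043-02-26.

2043-02-26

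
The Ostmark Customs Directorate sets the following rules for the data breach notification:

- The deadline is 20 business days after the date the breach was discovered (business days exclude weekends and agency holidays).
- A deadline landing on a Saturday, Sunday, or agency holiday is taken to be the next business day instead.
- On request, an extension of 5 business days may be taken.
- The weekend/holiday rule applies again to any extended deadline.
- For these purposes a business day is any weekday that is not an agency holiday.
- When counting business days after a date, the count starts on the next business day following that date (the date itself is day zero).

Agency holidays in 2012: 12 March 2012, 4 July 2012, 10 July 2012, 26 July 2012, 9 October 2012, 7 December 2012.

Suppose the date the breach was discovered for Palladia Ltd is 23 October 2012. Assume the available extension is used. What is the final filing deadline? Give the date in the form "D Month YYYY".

27 November 2012

20 business days after 23 October 2012, excluding weekends and holidays, is 20 November 2012.
20 November 2012 (Tuesday) is already a business day.
The 5-business-day extension runs from 20 November 2012 to 27 November 2012.
27 November 2012 is a Tuesday and not a listed holiday, so it stands.
So the filing is due 27 November 2012.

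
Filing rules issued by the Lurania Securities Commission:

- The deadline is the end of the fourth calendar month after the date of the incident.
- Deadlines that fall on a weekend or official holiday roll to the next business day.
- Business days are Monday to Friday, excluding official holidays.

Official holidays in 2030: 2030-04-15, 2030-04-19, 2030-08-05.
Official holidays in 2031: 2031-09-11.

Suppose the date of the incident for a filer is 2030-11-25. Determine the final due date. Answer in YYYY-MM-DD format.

4 months after 2030-11-25 is March 2031; that month ends on 2031-03-31.
Since 2031-03-31 is a Monday and not a holiday, the date is unchanged.
Final deadline: 2031-03-31.

2031-03-31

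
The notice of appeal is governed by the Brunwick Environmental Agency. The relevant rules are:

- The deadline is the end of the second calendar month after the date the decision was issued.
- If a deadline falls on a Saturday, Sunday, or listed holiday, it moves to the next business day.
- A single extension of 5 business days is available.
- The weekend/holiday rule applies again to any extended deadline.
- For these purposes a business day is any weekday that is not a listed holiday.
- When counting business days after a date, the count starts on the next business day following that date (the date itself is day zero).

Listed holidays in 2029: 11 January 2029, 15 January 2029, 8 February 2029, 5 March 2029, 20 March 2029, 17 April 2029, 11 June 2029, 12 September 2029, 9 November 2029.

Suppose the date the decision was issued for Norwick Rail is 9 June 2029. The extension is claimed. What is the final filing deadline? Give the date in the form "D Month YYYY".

7 September 2029

2 months after 9 June 2029 falls in August 2029; the last day of that month is 31 August 2029.
Since 31 August 2029 is a Friday and not a holiday, the date is unchanged.
Counting 5 further business days from 31 August 2029 reaches 7 September 2029.
7 September 2029 falls on a Friday, which is a business day, so no adjustment is needed.
Deadline: 7 September 2029.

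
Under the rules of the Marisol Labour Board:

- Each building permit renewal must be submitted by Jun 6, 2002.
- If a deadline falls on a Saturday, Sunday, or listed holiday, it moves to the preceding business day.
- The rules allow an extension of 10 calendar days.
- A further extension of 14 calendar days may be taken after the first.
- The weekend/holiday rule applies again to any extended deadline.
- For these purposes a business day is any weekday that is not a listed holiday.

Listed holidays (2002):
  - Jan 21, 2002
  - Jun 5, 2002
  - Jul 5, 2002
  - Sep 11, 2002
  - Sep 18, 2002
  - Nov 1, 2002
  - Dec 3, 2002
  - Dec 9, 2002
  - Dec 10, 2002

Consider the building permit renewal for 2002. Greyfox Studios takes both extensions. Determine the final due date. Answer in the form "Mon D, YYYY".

Jun 28, 2002

The stated deadline is Jun 6, 2002.
Jun 6, 2002 falls on a Thursday, which is a business day, so no adjustment is needed.
With the 10-day extension, Jun 6, 2002 becomes Jun 16, 2002.
Because Jun 16, 2002 is a Sunday, the deadline becomes Jun 14, 2002 (Friday).
Add the 14 calendar-day extension to Jun 14, 2002: Jun 28, 2002.
Since Jun 28, 2002 is a Friday and not a holiday, the date is unchanged.
Deadline: Jun 28, 2002.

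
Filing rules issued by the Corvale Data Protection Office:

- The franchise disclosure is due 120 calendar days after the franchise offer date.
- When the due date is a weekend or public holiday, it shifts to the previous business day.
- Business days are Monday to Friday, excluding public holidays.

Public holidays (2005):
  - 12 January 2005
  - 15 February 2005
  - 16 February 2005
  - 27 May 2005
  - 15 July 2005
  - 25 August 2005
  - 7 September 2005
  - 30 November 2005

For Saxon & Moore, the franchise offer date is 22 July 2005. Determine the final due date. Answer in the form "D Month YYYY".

Adding 120 calendar days to 22 July 2005 gives 19 November 2005.
19 November 2005 falls on a Saturday. Rolling to the preceding business day gives 18 November 2005, a Friday.
So the filing is due 18 November 2005.

18 November 2005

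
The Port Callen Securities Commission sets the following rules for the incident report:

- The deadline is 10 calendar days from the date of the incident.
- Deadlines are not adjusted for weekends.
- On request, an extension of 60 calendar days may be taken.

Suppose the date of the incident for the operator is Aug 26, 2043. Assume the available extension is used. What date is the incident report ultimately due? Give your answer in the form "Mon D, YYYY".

Nov 4, 2043

Trigger date Aug 26, 2043 + 10 calendar days = Sep 5, 2043.
No adjustment is made for weekends or holidays, so Sep 5, 2043 stands.
Add the 60 calendar-day extension to Sep 5, 2043: Nov 4, 2043.
Nov 4, 2043 is a Wednesday; no weekend or holiday adjustment applies.
So the filing is due Nov 4, 2043.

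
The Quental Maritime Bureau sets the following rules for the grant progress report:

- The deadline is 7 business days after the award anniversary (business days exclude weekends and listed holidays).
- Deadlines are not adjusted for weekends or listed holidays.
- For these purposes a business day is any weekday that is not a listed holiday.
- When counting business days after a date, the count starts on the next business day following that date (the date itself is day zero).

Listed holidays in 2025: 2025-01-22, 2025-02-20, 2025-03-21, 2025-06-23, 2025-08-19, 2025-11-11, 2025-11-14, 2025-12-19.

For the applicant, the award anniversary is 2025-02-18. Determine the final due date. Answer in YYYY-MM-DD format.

2025-02-28

7 business days after 2025-02-18, excluding weekends and holidays, is 2025-02-28.
2025-02-28 is a Friday; no weekend or holiday adjustment applies.
The final due date is 2025-02-28.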